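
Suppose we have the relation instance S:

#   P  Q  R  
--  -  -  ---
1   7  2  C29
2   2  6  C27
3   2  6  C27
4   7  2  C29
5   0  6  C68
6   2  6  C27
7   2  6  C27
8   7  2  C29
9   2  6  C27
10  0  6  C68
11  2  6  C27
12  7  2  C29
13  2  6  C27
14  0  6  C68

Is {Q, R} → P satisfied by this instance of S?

Yes

(Q=2, R=C29): rows 1, 4, 8, 12 → P = 7, 7, 7, 7 ✓
(Q=6, R=C27): rows 2, 3, 6, 7, 9, 11, 13 → P = 2, 2, 2, 2, 2, 2, 2 ✓
(Q=6, R=C68): rows 5, 10, 14 → P = 0, 0, 0 ✓
Every {Q, R} value is associated with a single P value, so {Q, R} → P holds.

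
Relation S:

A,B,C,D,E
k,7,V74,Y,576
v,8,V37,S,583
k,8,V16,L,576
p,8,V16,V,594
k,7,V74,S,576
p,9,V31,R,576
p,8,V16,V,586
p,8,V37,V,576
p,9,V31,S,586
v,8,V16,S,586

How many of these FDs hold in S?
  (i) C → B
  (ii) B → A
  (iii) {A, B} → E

(i) C → B: every LHS value maps to a single RHS value — holds.
(ii) B → A: B=8: 6 rows → A takes values {v, k, p} — violation — fails.
(iii) {A, B} → E: (A=v, B=8): 2 rows → E takes values {583, 586} — violation; (A=p, B=8): 3 rows → E takes values {594, 586, 576} — violation; (A=p, B=9): 2 rows → E takes values {576, 586} — violation — fails.
1 of the 3 dependencies holds.

1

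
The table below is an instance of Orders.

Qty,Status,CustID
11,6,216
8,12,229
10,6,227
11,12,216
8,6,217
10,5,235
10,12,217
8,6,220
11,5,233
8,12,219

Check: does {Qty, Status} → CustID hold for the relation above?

No

(Qty=11, Status=6): 1 row → CustID = 216 ✓
(Qty=8, Status=12): 2 rows → CustID takes values {229, 219} — violation
(Qty=10, Status=6): 1 row → CustID = 227 ✓
(Qty=11, Status=12): 1 row → CustID = 216 ✓
(Qty=8, Status=6): 2 rows → CustID takes values {217, 220} — violation
(Qty=10, Status=5): 1 row → CustID = 235 ✓
(Qty=10, Status=12): 1 row → CustID = 217 ✓
(Qty=11, Status=5): 1 row → CustID = 233 ✓
Two rows agree on {Qty, Status} but differ on CustID, so {Qty, Status} → CustID does not hold.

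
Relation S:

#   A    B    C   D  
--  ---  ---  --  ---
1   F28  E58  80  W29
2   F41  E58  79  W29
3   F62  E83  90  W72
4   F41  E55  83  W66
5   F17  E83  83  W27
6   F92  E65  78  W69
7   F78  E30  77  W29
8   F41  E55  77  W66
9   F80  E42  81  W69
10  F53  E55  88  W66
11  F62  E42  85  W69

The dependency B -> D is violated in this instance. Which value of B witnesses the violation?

B=E58: rows 1, 2 → D = W29, W29 ✓
B=E83: rows 3, 5 → D takes values {W72, W27} — violation
B=E55: rows 4, 8, 10 → D = W66, W66, W66 ✓
B=E65: row 6 → D = W69 ✓
B=E30: row 7 → D = W29 ✓
B=E42: rows 9, 11 → D = W69, W69 ✓
The only B value with inconsistent D is B=E83.

E83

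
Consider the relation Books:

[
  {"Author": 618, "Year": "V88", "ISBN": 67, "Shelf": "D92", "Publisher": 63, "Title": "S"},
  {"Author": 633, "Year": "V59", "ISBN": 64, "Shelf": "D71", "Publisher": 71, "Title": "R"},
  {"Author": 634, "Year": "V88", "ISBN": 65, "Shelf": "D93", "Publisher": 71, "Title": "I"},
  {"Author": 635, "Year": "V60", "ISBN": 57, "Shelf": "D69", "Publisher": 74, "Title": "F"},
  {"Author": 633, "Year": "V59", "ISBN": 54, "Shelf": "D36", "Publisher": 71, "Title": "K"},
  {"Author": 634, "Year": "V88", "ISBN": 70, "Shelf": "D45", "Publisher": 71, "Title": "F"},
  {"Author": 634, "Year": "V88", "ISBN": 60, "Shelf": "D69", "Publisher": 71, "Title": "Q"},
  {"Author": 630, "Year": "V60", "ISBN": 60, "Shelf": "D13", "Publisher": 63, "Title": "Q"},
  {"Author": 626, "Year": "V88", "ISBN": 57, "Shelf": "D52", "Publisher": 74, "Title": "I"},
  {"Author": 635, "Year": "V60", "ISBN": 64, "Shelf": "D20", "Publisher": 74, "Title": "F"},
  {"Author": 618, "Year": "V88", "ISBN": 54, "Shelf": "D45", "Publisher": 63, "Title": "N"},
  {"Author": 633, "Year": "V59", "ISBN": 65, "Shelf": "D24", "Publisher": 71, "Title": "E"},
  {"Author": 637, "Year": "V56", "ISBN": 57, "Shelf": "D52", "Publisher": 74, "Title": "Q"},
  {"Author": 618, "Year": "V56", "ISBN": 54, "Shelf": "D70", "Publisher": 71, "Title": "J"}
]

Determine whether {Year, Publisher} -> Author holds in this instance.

(Year=V88, Publisher=63): 2 rows → Author = 618, 618 ✓
(Year=V59, Publisher=71): 3 rows → Author = 633, 633, 633 ✓
(Year=V88, Publisher=71): 3 rows → Author = 634, 634, 634 ✓
(Year=V60, Publisher=74): 2 rows → Author = 635, 635 ✓
(Year=V60, Publisher=63): 1 row → Author = 630 ✓
(Year=V88, Publisher=74): 1 row → Author = 626 ✓
(Year=V56, Publisher=74): 1 row → Author = 637 ✓
(Year=V56, Publisher=71): 1 row → Author = 618 ✓
Every {Year, Publisher} value is associated with a single Author value, so {Year, Publisher} -> Author holds.

Yes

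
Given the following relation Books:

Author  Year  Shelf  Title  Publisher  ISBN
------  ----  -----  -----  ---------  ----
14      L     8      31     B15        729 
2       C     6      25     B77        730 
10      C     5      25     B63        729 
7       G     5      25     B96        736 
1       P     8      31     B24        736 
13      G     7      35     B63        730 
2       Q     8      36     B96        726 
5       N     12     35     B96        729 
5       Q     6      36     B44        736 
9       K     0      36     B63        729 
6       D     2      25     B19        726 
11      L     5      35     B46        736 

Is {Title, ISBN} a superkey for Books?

All 12 rows have distinct {Title, ISBN} values, so {Title, ISBN} → (all attributes) holds and {Title, ISBN} is a superkey.

Yes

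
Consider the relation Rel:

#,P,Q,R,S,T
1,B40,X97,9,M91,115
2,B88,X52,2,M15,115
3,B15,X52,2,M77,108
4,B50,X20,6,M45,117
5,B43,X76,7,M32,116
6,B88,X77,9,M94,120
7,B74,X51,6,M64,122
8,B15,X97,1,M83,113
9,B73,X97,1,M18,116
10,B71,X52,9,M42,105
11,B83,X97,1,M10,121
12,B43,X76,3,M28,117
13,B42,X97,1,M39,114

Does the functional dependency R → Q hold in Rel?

No

R=9: rows 1, 6, 10 → Q takes values {X97, X77, X52} — violation
R=2: rows 2, 3 → Q = X52, X52 ✓
R=6: rows 4, 7 → Q takes values {X20, X51} — violation
R=7: row 5 → Q = X76 ✓
R=1: rows 8, 9, 11, 13 → Q = X97, X97, X97, X97 ✓
R=3: row 12 → Q = X76 ✓
Two rows agree on R but differ on Q, so R → Q does not hold.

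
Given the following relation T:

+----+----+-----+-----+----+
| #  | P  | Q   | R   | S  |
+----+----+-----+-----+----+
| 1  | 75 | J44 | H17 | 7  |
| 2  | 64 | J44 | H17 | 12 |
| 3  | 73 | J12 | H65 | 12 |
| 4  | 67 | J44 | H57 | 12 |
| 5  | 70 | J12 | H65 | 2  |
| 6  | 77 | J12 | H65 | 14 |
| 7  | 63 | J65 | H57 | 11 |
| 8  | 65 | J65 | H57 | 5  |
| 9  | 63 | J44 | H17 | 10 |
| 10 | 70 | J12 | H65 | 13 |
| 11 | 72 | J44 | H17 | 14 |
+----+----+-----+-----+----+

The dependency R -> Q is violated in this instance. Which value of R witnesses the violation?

R=H17: rows 1, 2, 9, 11 → Q = J44, J44, J44, J44 ✓
R=H65: rows 3, 5, 6, 10 → Q = J12, J12, J12, J12 ✓
R=H57: rows 4, 7, 8 → Q takes values {J44, J65} — violation
The only R value with inconsistent Q is R=H57.

H57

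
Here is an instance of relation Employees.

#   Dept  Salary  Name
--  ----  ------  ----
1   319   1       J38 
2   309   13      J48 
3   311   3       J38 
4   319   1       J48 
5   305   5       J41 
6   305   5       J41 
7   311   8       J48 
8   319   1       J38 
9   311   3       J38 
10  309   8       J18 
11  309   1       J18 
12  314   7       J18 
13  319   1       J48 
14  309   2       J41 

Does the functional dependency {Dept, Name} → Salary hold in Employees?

(Dept=319, Name=J38): rows 1, 8 → Salary = 1, 1 ✓
(Dept=309, Name=J48): row 2 → Salary = 13 ✓
(Dept=311, Name=J38): rows 3, 9 → Salary = 3, 3 ✓
(Dept=319, Name=J48): rows 4, 13 → Salary = 1, 1 ✓
(Dept=305, Name=J41): rows 5, 6 → Salary = 5, 5 ✓
(Dept=311, Name=J48): row 7 → Salary = 8 ✓
(Dept=309, Name=J18): rows 10, 11 → Salary takes values {8, 1} — violation
(Dept=314, Name=J18): row 12 → Salary = 7 ✓
(Dept=309, Name=J41): row 14 → Salary = 2 ✓
Two rows agree on {Dept, Name} but differ on Salary, so {Dept, Name} → Salary does not hold.

No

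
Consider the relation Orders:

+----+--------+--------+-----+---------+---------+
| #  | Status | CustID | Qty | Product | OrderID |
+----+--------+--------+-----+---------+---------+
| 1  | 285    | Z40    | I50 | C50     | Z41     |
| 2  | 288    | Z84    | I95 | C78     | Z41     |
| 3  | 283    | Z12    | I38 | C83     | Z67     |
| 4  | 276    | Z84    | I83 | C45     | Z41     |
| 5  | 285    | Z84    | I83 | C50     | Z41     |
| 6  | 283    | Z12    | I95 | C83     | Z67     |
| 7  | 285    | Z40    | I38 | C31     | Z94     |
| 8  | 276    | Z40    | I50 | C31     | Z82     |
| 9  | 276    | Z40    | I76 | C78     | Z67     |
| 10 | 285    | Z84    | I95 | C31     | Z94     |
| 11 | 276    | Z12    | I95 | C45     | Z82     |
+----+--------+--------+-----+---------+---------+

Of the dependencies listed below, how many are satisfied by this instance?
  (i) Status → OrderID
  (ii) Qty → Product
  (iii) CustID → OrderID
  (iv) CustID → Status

0

(i) Status → OrderID: Status=285: rows 1, 5, 7, 10 → OrderID takes values {Z41, Z94} — violation; Status=276: rows 4, 8, 9, 11 → OrderID takes values {Z41, Z82, Z67} — violation — fails.
(ii) Qty → Product: Qty=I50: rows 1, 8 → Product takes values {C50, C31} — violation; Qty=I95: rows 2, 6, 10, 11 → Product takes values {C78, C83, C31, C45} — violation; Qty=I38: rows 3, 7 → Product takes values {C83, C31} — violation; Qty=I83: rows 4, 5 → Product takes values {C45, C50} — violation — fails.
(iii) CustID → OrderID: CustID=Z40: rows 1, 7, 8, 9 → OrderID takes values {Z41, Z94, Z82, Z67} — violation; CustID=Z84: rows 2, 4, 5, 10 → OrderID takes values {Z41, Z94} — violation; CustID=Z12: rows 3, 6, 11 → OrderID takes values {Z67, Z82} — violation — fails.
(iv) CustID → Status: CustID=Z40: rows 1, 7, 8, 9 → Status takes values {285, 276} — violation; CustID=Z84: rows 2, 4, 5, 10 → Status takes values {288, 276, 285} — violation; CustID=Z12: rows 3, 6, 11 → Status takes values {283, 276} — violation — fails.
None of the 4 dependencies hold.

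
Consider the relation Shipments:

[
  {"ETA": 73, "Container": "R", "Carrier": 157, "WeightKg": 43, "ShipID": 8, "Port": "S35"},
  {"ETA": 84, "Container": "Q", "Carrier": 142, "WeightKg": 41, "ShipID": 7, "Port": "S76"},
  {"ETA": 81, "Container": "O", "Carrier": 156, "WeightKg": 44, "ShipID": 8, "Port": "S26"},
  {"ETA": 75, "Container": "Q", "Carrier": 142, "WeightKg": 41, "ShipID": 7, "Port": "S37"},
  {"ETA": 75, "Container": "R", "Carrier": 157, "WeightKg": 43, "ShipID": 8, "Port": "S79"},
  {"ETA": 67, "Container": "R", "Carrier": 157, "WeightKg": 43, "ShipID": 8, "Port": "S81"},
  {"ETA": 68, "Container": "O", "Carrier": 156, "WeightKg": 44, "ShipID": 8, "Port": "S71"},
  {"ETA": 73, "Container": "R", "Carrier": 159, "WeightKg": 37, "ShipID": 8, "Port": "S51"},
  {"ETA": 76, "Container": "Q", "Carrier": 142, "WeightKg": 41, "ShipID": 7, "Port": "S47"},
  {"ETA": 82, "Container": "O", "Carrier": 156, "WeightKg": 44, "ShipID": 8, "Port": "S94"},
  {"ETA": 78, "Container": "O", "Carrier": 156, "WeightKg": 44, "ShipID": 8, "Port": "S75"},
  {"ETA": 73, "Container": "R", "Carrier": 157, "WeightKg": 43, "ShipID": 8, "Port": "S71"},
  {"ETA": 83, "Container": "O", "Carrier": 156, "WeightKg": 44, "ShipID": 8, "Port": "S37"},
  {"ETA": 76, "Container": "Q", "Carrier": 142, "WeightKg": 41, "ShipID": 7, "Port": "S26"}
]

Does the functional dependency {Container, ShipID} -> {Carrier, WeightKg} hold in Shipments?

No

(Container=R, ShipID=8): 5 rows → {Carrier,WeightKg} takes values {(157, 43), (159, 37)} — violation
(Container=Q, ShipID=7): 4 rows → {Carrier,WeightKg} = (142, 41), (142, 41), (142, 41), (142, 41) ✓
(Container=O, ShipID=8): 5 rows → {Carrier,WeightKg} = (156, 44), (156, 44), (156, 44), (156, 44), (156, 44) ✓
Two rows agree on {Container, ShipID} but differ on {Carrier, WeightKg}, so {Container, ShipID} -> {Carrier, WeightKg} does not hold.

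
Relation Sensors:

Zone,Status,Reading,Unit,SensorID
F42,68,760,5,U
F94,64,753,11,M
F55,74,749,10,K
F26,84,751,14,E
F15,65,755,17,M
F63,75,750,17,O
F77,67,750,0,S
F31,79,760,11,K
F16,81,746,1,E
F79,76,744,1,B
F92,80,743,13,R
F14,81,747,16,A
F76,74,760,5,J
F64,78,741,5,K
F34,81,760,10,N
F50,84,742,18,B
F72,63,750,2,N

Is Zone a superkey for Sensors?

All 17 rows have distinct Zone values, so Zone → (all attributes) holds and Zone is a superkey.

Yes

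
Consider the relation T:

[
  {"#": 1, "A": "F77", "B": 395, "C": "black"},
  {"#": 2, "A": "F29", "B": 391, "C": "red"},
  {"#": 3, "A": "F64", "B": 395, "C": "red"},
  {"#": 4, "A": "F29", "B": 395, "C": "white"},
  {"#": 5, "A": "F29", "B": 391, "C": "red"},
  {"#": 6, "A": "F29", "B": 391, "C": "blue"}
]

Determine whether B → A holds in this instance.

B=395: rows 1, 3, 4 → A takes values {F77, F64, F29} — violation
B=391: rows 2, 5, 6 → A = F29, F29, F29 ✓
Two rows agree on B but differ on A, so B → A does not hold.

No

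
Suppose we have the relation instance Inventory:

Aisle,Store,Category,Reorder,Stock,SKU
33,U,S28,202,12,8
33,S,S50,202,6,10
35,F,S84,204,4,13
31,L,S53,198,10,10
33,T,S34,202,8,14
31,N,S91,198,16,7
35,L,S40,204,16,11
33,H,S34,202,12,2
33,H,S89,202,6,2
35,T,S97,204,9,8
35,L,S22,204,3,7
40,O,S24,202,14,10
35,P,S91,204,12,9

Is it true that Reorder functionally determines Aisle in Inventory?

No

Reorder=202: 6 rows → Aisle takes values {33, 40} — violation
Reorder=204: 5 rows → Aisle = 35, 35, 35, 35, 35 ✓
Reorder=198: 2 rows → Aisle = 31, 31 ✓
Two rows agree on Reorder but differ on Aisle, so Reorder -> Aisle does not hold.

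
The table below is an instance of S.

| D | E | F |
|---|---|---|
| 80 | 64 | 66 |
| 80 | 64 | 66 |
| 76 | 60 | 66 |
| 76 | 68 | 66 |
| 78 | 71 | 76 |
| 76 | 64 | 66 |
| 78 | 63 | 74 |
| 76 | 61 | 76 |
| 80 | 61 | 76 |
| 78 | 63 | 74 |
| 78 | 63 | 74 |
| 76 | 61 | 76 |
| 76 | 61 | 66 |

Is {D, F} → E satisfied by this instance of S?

No

(D=80, F=66): 2 rows → E = 64, 64 ✓
(D=76, F=66): 4 rows → E takes values {60, 68, 64, 61} — violation
(D=78, F=76): 1 row → E = 71 ✓
(D=78, F=74): 3 rows → E = 63, 63, 63 ✓
(D=76, F=76): 2 rows → E = 61, 61 ✓
(D=80, F=76): 1 row → E = 61 ✓
Two rows agree on {D, F} but differ on E, so {D, F} → E does not hold.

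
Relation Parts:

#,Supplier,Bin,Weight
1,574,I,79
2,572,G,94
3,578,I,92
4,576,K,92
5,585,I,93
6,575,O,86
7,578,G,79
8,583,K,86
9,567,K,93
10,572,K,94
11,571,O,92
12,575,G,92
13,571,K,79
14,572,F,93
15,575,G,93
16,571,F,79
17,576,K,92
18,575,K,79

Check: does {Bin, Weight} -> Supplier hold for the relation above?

(Bin=I, Weight=79): row 1 → Supplier = 574 ✓
(Bin=G, Weight=94): row 2 → Supplier = 572 ✓
(Bin=I, Weight=92): row 3 → Supplier = 578 ✓
(Bin=K, Weight=92): rows 4, 17 → Supplier = 576, 576 ✓
(Bin=I, Weight=93): row 5 → Supplier = 585 ✓
(Bin=O, Weight=86): row 6 → Supplier = 575 ✓
(Bin=G, Weight=79): row 7 → Supplier = 578 ✓
(Bin=K, Weight=86): row 8 → Supplier = 583 ✓
(Bin=K, Weight=93): row 9 → Supplier = 567 ✓
(Bin=K, Weight=94): row 10 → Supplier = 572 ✓
(Bin=O, Weight=92): row 11 → Supplier = 571 ✓
(Bin=G, Weight=92): row 12 → Supplier = 575 ✓
(Bin=K, Weight=79): rows 13, 18 → Supplier takes values {571, 575} — violation
(Bin=F, Weight=93): row 14 → Supplier = 572 ✓
(Bin=G, Weight=93): row 15 → Supplier = 575 ✓
(Bin=F, Weight=79): row 16 → Supplier = 571 ✓
Two rows agree on {Bin, Weight} but differ on Supplier, so {Bin, Weight} -> Supplier does not hold.

No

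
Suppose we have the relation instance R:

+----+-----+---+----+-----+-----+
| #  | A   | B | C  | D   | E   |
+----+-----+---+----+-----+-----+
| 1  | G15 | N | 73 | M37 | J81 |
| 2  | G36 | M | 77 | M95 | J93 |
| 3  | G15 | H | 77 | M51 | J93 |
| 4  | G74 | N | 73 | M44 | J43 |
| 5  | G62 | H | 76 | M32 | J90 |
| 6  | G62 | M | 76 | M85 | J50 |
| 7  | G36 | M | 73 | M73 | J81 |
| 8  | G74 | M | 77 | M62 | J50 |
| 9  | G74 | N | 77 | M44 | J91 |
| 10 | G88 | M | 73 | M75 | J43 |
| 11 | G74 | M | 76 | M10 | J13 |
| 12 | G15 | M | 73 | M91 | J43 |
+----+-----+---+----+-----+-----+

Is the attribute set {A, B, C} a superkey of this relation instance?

All 12 rows have distinct {A, B, C} values, so {A, B, C} → (all attributes) holds and {A, B, C} is a superkey.

Yes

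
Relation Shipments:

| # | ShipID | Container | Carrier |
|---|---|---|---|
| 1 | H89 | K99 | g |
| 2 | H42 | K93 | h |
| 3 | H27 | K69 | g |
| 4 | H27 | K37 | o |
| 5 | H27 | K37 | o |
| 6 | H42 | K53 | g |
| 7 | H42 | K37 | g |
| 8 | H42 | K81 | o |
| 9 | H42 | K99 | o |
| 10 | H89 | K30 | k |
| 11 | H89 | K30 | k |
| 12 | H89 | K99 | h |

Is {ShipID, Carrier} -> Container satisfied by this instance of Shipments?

(ShipID=H89, Carrier=g): row 1 → Container = K99 ✓
(ShipID=H42, Carrier=h): row 2 → Container = K93 ✓
(ShipID=H27, Carrier=g): row 3 → Container = K69 ✓
(ShipID=H27, Carrier=o): rows 4, 5 → Container = K37, K37 ✓
(ShipID=H42, Carrier=g): rows 6, 7 → Container takes values {K53, K37} — violation
(ShipID=H42, Carrier=o): rows 8, 9 → Container takes values {K81, K99} — violation
(ShipID=H89, Carrier=k): rows 10, 11 → Container = K30, K30 ✓
(ShipID=H89, Carrier=h): row 12 → Container = K99 ✓
Two rows agree on {ShipID, Carrier} but differ on Container, so {ShipID, Carrier} -> Container does not hold.

No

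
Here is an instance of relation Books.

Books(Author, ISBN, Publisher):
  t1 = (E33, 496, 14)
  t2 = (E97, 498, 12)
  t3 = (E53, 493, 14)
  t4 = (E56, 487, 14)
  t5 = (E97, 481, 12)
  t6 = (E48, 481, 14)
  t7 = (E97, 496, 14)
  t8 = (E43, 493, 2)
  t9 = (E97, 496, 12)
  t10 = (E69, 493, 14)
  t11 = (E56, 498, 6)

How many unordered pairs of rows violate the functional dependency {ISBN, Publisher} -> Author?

2

(ISBN=496, Publisher=14): violating pairs (1,7) — 1 pair.
(ISBN=493, Publisher=14): violating pairs (3,10) — 1 pair.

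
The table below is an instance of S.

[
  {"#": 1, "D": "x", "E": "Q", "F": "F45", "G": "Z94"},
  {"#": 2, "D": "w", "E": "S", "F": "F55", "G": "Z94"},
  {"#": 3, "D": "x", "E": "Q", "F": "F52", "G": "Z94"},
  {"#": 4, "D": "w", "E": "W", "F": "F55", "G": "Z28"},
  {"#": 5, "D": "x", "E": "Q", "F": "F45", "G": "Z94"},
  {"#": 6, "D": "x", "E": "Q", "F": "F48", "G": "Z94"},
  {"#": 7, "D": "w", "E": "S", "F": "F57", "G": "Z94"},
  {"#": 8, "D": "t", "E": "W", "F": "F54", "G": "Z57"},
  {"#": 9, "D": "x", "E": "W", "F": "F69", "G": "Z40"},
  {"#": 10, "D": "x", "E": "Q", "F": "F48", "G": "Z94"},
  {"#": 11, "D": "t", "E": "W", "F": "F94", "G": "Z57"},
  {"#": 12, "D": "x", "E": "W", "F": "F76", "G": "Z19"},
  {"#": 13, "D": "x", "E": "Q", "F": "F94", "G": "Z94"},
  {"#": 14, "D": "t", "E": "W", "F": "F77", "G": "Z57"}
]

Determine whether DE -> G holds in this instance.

No

(D=x, E=Q): rows 1, 3, 5, 6, 10, 13 → G = Z94, Z94, Z94, Z94, Z94, Z94 ✓
(D=w, E=S): rows 2, 7 → G = Z94, Z94 ✓
(D=w, E=W): row 4 → G = Z28 ✓
(D=t, E=W): rows 8, 11, 14 → G = Z57, Z57, Z57 ✓
(D=x, E=W): rows 9, 12 → G takes values {Z40, Z19} — violation
Two rows agree on DE but differ on G, so DE -> G does not hold.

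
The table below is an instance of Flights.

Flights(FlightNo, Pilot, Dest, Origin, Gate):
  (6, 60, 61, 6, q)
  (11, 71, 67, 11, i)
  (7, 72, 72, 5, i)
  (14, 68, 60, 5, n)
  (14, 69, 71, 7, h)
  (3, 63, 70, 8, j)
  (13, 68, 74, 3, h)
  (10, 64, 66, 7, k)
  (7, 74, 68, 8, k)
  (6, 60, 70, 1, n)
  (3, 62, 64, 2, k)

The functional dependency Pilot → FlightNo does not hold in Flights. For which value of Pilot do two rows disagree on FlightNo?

68

Pilot=60: 2 rows → FlightNo = 6, 6 ✓
Pilot=71: 1 row → FlightNo = 11 ✓
Pilot=72: 1 row → FlightNo = 7 ✓
Pilot=68: 2 rows → FlightNo takes values {14, 13} — violation
Pilot=69: 1 row → FlightNo = 14 ✓
Pilot=63: 1 row → FlightNo = 3 ✓
Pilot=64: 1 row → FlightNo = 10 ✓
Pilot=74: 1 row → FlightNo = 7 ✓
Pilot=62: 1 row → FlightNo = 3 ✓
The only Pilot value with inconsistent FlightNo is Pilot=68.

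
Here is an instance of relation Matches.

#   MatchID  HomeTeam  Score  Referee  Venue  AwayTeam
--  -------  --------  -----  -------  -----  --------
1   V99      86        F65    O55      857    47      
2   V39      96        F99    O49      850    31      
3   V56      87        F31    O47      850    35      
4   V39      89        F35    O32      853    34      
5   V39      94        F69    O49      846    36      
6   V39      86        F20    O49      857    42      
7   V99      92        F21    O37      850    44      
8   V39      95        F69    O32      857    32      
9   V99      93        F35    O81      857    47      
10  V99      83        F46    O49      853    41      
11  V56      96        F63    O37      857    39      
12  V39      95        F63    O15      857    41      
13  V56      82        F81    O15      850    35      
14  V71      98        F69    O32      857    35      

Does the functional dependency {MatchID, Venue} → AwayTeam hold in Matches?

No

(MatchID=V99, Venue=857): rows 1, 9 → AwayTeam = 47, 47 ✓
(MatchID=V39, Venue=850): row 2 → AwayTeam = 31 ✓
(MatchID=V56, Venue=850): rows 3, 13 → AwayTeam = 35, 35 ✓
(MatchID=V39, Venue=853): row 4 → AwayTeam = 34 ✓
(MatchID=V39, Venue=846): row 5 → AwayTeam = 36 ✓
(MatchID=V39, Venue=857): rows 6, 8, 12 → AwayTeam takes values {42, 32, 41} — violation
(MatchID=V99, Venue=850): row 7 → AwayTeam = 44 ✓
(MatchID=V99, Venue=853): row 10 → AwayTeam = 41 ✓
(MatchID=V56, Venue=857): row 11 → AwayTeam = 39 ✓
(MatchID=V71, Venue=857): row 14 → AwayTeam = 35 ✓
Two rows agree on {MatchID, Venue} but differ on AwayTeam, so {MatchID, Venue} → AwayTeam does not hold.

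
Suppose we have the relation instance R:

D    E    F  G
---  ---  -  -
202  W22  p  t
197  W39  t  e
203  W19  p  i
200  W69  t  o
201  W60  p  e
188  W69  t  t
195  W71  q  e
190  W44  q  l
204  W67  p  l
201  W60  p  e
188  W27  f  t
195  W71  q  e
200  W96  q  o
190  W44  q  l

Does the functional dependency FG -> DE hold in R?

(F=p, G=t): 1 row → {D,E} = (202, W22) ✓
(F=t, G=e): 1 row → {D,E} = (197, W39) ✓
(F=p, G=i): 1 row → {D,E} = (203, W19) ✓
(F=t, G=o): 1 row → {D,E} = (200, W69) ✓
(F=p, G=e): 2 rows → {D,E} = (201, W60), (201, W60) ✓
(F=t, G=t): 1 row → {D,E} = (188, W69) ✓
(F=q, G=e): 2 rows → {D,E} = (195, W71), (195, W71) ✓
(F=q, G=l): 2 rows → {D,E} = (190, W44), (190, W44) ✓
(F=p, G=l): 1 row → {D,E} = (204, W67) ✓
(F=f, G=t): 1 row → {D,E} = (188, W27) ✓
(F=q, G=o): 1 row → {D,E} = (200, W96) ✓
Every FG value is associated with a single DE value, so FG -> DE holds.

Yes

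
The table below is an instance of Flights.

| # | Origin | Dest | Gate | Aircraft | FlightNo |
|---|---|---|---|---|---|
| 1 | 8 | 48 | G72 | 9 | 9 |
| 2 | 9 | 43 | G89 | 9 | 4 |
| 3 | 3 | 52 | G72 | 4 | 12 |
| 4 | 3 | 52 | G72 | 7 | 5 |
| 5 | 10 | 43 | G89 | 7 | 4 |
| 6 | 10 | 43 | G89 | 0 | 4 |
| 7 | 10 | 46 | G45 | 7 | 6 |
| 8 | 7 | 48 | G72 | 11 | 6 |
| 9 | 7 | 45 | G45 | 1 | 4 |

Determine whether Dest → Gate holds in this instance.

Dest=48: rows 1, 8 → Gate = G72, G72 ✓
Dest=43: rows 2, 5, 6 → Gate = G89, G89, G89 ✓
Dest=52: rows 3, 4 → Gate = G72, G72 ✓
Dest=46: row 7 → Gate = G45 ✓
Dest=45: row 9 → Gate = G45 ✓
Every Dest value is associated with a single Gate value, so Dest → Gate holds.

Yes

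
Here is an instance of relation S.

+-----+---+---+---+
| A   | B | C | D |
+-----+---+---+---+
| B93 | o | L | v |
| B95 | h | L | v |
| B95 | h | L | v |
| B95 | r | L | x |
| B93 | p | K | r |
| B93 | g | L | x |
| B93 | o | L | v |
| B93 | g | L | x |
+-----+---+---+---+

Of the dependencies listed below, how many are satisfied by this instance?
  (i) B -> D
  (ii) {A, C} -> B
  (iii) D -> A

(i) B -> D: every LHS value maps to a single RHS value — holds.
(ii) {A, C} -> B: (A=B93, C=L): 4 rows → B takes values {o, g} — violation; (A=B95, C=L): 3 rows → B takes values {h, r} — violation — fails.
(iii) D -> A: D=v: 4 rows → A takes values {B93, B95} — violation; D=x: 3 rows → A takes values {B95, B93} — violation — fails.
1 of the 3 dependencies holds.

1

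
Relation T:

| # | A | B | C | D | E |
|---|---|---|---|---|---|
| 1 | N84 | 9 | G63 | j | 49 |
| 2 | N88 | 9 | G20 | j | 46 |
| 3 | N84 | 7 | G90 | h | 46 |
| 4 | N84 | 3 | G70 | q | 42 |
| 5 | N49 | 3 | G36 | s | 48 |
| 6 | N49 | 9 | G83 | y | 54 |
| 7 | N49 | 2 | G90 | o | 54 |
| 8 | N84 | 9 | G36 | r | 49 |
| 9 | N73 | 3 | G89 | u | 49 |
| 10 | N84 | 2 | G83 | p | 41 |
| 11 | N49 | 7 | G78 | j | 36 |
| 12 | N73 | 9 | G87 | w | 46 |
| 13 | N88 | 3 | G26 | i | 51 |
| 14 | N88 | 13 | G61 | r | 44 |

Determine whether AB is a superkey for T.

No

Rows 1 and 8 have the same AB value (A=N84, B=9) but are distinct tuples, so AB does not determine every attribute — not a superkey.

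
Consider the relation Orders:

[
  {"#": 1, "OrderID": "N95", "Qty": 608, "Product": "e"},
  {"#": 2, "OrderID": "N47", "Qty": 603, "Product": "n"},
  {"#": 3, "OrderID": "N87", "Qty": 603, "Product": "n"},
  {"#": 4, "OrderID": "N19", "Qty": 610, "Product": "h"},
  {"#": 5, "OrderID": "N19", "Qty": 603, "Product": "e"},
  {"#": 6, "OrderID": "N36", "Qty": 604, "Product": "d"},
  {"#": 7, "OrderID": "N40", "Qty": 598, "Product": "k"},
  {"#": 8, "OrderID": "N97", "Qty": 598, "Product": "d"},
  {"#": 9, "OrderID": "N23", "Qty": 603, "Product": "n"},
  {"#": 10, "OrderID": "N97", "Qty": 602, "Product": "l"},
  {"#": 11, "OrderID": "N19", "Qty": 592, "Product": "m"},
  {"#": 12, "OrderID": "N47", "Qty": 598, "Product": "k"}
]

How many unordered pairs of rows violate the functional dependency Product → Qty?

Product=e: violating pairs (1,5) — 1 pair.
Product=n: all 3 rows agree on Qty — 0 pairs.
Product=d: violating pairs (6,8) — 1 pair.
Product=k: all 2 rows agree on Qty — 0 pairs.

2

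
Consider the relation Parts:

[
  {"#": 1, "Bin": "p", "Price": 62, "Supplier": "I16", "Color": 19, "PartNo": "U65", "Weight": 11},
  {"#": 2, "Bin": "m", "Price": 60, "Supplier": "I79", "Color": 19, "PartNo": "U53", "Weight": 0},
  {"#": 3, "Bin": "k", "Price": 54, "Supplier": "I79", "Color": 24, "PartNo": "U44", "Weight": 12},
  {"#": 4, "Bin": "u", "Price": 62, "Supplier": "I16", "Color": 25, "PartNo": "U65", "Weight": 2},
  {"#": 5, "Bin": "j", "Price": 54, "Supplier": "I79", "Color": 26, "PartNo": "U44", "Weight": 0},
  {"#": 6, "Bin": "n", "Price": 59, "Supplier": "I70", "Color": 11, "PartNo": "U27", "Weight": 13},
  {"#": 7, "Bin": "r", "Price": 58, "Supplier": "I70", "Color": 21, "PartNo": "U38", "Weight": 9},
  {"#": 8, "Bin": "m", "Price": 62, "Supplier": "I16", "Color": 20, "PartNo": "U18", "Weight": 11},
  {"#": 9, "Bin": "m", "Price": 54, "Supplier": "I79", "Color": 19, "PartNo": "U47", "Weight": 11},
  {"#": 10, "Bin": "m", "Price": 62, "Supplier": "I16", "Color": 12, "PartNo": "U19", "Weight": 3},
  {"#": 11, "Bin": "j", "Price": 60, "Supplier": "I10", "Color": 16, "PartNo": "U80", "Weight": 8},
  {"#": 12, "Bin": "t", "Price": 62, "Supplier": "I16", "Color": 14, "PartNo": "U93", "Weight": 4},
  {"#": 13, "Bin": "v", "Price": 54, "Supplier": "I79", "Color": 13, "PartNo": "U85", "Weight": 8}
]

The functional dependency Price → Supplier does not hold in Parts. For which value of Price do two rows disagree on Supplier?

60

Price=62: rows 1, 4, 8, 10, 12 → Supplier = I16, I16, I16, I16, I16 ✓
Price=60: rows 2, 11 → Supplier takes values {I79, I10} — violation
Price=54: rows 3, 5, 9, 13 → Supplier = I79, I79, I79, I79 ✓
Price=59: row 6 → Supplier = I70 ✓
Price=58: row 7 → Supplier = I70 ✓
The only Price value with inconsistent Supplier is Price=60.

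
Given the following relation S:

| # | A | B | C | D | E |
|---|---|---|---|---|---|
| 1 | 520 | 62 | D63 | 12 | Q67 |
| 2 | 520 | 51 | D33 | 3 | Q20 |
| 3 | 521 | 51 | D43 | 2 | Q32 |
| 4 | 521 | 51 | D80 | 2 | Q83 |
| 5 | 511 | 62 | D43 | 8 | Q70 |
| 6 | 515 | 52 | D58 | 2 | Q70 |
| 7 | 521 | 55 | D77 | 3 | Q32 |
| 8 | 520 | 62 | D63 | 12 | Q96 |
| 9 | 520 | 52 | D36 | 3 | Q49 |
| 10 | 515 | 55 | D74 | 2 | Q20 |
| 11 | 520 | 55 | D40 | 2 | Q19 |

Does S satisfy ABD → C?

(A=520, B=62, D=12): rows 1, 8 → C = D63, D63 ✓
(A=520, B=51, D=3): row 2 → C = D33 ✓
(A=521, B=51, D=2): rows 3, 4 → C takes values {D43, D80} — violation
(A=511, B=62, D=8): row 5 → C = D43 ✓
(A=515, B=52, D=2): row 6 → C = D58 ✓
(A=521, B=55, D=3): row 7 → C = D77 ✓
(A=520, B=52, D=3): row 9 → C = D36 ✓
(A=515, B=55, D=2): row 10 → C = D74 ✓
(A=520, B=55, D=2): row 11 → C = D40 ✓
Two rows agree on ABD but differ on C, so ABD → C does not hold.

No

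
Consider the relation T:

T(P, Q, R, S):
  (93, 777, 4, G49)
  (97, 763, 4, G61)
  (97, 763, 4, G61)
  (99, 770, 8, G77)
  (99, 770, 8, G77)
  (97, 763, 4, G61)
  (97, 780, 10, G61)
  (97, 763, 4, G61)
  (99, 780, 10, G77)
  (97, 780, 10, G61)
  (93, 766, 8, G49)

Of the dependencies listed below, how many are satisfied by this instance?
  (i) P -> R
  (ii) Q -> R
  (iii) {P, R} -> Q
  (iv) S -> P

3

(i) P -> R: P=93: 2 rows → R takes values {4, 8} — violation; P=97: 6 rows → R takes values {4, 10} — violation; P=99: 3 rows → R takes values {8, 10} — violation — fails.
(ii) Q -> R: every LHS value maps to a single RHS value — holds.
(iii) {P, R} -> Q: every LHS value maps to a single RHS value — holds.
(iv) S -> P: every LHS value maps to a single RHS value — holds.
3 of the 4 dependencies hold.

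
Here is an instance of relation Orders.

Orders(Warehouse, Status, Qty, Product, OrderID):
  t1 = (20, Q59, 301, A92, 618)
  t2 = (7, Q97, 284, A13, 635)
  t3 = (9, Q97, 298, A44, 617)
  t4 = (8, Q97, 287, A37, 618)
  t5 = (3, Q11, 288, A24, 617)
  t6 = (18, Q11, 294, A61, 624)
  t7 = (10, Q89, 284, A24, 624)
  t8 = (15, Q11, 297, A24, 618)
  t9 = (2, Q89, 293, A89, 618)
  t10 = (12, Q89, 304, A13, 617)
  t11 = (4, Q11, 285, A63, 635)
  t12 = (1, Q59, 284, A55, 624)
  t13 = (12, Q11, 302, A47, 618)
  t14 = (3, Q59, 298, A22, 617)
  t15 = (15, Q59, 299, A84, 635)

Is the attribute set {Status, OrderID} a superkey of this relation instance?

Rows 8 and 13 have the same {Status, OrderID} value (Status=Q11, OrderID=618) but are distinct tuples, so {Status, OrderID} does not determine every attribute — not a superkey.

No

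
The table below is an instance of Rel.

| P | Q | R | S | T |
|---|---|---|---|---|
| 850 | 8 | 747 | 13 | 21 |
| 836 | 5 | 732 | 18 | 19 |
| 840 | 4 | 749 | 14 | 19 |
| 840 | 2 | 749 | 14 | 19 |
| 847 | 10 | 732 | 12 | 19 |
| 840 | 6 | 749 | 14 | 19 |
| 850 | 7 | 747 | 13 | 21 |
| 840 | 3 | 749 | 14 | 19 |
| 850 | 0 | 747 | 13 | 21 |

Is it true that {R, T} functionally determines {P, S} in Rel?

(R=747, T=21): 3 rows → {P,S} = (850, 13), (850, 13), (850, 13) ✓
(R=732, T=19): 2 rows → {P,S} takes values {(836, 18), (847, 12)} — violation
(R=749, T=19): 4 rows → {P,S} = (840, 14), (840, 14), (840, 14), (840, 14) ✓
Two rows agree on {R, T} but differ on {P, S}, so {R, T} → {P, S} does not hold.

No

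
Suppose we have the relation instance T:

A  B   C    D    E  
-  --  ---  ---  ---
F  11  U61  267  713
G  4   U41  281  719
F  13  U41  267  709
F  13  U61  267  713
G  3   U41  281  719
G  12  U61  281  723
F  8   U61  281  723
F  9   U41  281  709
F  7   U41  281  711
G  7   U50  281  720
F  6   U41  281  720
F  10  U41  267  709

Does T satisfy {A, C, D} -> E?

(A=F, C=U61, D=267): 2 rows → E = 713, 713 ✓
(A=G, C=U41, D=281): 2 rows → E = 719, 719 ✓
(A=F, C=U41, D=267): 2 rows → E = 709, 709 ✓
(A=G, C=U61, D=281): 1 row → E = 723 ✓
(A=F, C=U61, D=281): 1 row → E = 723 ✓
(A=F, C=U41, D=281): 3 rows → E takes values {709, 711, 720} — violation
(A=G, C=U50, D=281): 1 row → E = 720 ✓
Two rows agree on {A, C, D} but differ on E, so {A, C, D} -> E does not hold.

No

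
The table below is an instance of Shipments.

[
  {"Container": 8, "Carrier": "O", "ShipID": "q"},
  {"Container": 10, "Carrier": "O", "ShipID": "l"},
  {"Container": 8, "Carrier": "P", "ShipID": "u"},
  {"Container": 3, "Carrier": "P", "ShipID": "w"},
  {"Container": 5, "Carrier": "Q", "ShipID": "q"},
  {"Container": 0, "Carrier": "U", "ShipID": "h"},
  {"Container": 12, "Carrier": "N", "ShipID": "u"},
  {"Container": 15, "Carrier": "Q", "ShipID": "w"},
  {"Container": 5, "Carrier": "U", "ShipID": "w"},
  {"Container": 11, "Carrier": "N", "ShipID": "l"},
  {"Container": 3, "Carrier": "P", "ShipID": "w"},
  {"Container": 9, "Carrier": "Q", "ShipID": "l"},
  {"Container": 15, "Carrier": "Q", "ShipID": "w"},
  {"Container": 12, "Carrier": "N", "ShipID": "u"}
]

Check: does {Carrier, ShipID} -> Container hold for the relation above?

(Carrier=O, ShipID=q): 1 row → Container = 8 ✓
(Carrier=O, ShipID=l): 1 row → Container = 10 ✓
(Carrier=P, ShipID=u): 1 row → Container = 8 ✓
(Carrier=P, ShipID=w): 2 rows → Container = 3, 3 ✓
(Carrier=Q, ShipID=q): 1 row → Container = 5 ✓
(Carrier=U, ShipID=h): 1 row → Container = 0 ✓
(Carrier=N, ShipID=u): 2 rows → Container = 12, 12 ✓
(Carrier=Q, ShipID=w): 2 rows → Container = 15, 15 ✓
(Carrier=U, ShipID=w): 1 row → Container = 5 ✓
(Carrier=N, ShipID=l): 1 row → Container = 11 ✓
(Carrier=Q, ShipID=l): 1 row → Container = 9 ✓
Every {Carrier, ShipID} value is associated with a single Container value, so {Carrier, ShipID} -> Container holds.

Yes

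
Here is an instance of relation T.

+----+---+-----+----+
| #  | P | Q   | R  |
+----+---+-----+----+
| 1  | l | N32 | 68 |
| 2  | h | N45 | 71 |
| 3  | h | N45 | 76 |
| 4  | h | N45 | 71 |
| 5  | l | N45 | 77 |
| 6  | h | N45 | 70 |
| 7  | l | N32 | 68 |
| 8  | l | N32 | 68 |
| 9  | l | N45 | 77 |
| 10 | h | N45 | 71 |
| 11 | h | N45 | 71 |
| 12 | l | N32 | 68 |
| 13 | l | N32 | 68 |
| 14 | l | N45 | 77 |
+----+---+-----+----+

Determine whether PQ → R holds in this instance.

No

(P=l, Q=N32): rows 1, 7, 8, 12, 13 → R = 68, 68, 68, 68, 68 ✓
(P=h, Q=N45): rows 2, 3, 4, 6, 10, 11 → R takes values {71, 76, 70} — violation
(P=l, Q=N45): rows 5, 9, 14 → R = 77, 77, 77 ✓
Two rows agree on PQ but differ on R, so PQ → R does not hold.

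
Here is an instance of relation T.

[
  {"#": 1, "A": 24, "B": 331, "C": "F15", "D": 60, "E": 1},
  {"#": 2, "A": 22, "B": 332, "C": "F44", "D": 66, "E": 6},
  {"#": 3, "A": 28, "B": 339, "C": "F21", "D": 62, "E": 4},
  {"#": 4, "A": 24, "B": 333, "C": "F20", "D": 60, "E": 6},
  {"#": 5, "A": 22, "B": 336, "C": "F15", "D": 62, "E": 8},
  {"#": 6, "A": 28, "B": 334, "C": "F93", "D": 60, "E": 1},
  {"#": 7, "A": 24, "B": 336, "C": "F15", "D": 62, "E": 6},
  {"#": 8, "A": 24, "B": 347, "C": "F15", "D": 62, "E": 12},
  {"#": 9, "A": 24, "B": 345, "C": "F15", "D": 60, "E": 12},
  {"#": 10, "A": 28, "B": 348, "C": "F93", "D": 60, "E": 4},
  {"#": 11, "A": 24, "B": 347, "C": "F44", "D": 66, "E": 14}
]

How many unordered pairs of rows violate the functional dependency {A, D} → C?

2

(A=24, D=60): violating pairs (1,4), (4,9) — 2 pairs.
(A=28, D=60): all 2 rows agree on C — 0 pairs.
(A=24, D=62): all 2 rows agree on C — 0 pairs.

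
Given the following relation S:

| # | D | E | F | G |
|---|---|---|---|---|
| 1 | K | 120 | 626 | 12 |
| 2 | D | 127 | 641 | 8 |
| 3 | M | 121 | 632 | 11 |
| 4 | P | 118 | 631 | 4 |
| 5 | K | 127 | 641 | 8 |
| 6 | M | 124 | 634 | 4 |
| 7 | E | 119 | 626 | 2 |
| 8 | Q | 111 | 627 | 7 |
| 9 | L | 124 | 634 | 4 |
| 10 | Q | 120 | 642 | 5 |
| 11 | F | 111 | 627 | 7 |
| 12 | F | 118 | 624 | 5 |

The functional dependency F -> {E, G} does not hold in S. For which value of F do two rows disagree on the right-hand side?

626

F=626: rows 1, 7 → {E,G} takes values {(120, 12), (119, 2)} — violation
F=641: rows 2, 5 → {E,G} = (127, 8), (127, 8) ✓
F=632: row 3 → {E,G} = (121, 11) ✓
F=631: row 4 → {E,G} = (118, 4) ✓
F=634: rows 6, 9 → {E,G} = (124, 4), (124, 4) ✓
F=627: rows 8, 11 → {E,G} = (111, 7), (111, 7) ✓
F=642: row 10 → {E,G} = (120, 5) ✓
F=624: row 12 → {E,G} = (118, 5) ✓
The only F value with inconsistent RHS is F=626.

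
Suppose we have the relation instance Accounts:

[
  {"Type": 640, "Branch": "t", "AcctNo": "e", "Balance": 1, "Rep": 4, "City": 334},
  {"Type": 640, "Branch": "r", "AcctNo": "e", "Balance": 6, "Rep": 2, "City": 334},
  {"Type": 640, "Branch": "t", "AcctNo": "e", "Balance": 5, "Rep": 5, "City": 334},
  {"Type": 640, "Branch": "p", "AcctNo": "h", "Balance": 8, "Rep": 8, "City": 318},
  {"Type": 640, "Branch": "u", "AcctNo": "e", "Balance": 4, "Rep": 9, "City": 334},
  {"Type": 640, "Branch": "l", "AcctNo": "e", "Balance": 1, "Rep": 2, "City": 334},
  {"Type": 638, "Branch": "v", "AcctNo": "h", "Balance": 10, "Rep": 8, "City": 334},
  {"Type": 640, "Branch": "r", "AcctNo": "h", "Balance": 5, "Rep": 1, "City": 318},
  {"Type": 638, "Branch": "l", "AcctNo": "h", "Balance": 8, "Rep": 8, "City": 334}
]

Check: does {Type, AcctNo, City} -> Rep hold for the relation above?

(Type=640, AcctNo=e, City=334): 5 rows → Rep takes values {4, 2, 5, 9} — violation
(Type=640, AcctNo=h, City=318): 2 rows → Rep takes values {8, 1} — violation
(Type=638, AcctNo=h, City=334): 2 rows → Rep = 8, 8 ✓
Two rows agree on {Type, AcctNo, City} but differ on Rep, so {Type, AcctNo, City} -> Rep does not hold.

No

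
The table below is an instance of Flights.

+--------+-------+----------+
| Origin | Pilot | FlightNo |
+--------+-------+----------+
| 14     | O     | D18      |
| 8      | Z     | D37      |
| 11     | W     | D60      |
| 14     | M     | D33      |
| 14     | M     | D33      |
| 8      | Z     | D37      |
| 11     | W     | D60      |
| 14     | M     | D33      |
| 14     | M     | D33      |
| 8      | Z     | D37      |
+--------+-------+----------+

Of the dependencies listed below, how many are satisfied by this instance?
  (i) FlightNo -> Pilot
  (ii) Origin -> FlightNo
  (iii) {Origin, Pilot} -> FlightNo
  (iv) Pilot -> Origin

3

(i) FlightNo -> Pilot: every LHS value maps to a single RHS value — holds.
(ii) Origin -> FlightNo: Origin=14: 5 rows → FlightNo takes values {D18, D33} — violation — fails.
(iii) {Origin, Pilot} -> FlightNo: every LHS value maps to a single RHS value — holds.
(iv) Pilot -> Origin: every LHS value maps to a single RHS value — holds.
3 of the 4 dependencies hold.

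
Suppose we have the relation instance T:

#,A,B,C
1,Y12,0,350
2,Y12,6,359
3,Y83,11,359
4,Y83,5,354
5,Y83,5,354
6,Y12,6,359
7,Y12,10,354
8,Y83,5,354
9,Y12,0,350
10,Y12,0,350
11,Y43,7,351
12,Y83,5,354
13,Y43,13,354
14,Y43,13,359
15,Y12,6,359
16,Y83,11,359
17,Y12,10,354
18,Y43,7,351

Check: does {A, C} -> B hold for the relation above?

(A=Y12, C=350): rows 1, 9, 10 → B = 0, 0, 0 ✓
(A=Y12, C=359): rows 2, 6, 15 → B = 6, 6, 6 ✓
(A=Y83, C=359): rows 3, 16 → B = 11, 11 ✓
(A=Y83, C=354): rows 4, 5, 8, 12 → B = 5, 5, 5, 5 ✓
(A=Y12, C=354): rows 7, 17 → B = 10, 10 ✓
(A=Y43, C=351): rows 11, 18 → B = 7, 7 ✓
(A=Y43, C=354): row 13 → B = 13 ✓
(A=Y43, C=359): row 14 → B = 13 ✓
Every {A, C} value is associated with a single B value, so {A, C} -> B holds.

Yes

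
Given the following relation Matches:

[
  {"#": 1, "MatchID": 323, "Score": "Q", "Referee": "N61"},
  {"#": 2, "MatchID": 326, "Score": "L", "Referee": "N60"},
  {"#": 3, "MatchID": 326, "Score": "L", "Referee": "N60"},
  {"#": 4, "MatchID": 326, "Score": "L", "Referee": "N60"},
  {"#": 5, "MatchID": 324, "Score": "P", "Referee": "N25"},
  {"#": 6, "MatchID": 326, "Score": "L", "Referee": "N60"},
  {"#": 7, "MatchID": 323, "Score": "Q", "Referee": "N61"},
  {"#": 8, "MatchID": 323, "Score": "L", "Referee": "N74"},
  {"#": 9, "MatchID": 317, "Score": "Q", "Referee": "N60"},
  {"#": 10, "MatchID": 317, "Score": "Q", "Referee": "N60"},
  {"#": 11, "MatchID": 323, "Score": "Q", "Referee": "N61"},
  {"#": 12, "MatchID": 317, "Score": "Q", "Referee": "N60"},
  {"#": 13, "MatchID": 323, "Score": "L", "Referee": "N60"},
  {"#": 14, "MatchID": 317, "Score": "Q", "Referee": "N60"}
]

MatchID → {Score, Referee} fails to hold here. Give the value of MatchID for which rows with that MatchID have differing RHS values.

MatchID=323: rows 1, 7, 8, 11, 13 → {Score,Referee} takes values {(Q, N61), (L, N74), (L, N60)} — violation
MatchID=326: rows 2, 3, 4, 6 → {Score,Referee} = (L, N60), (L, N60), (L, N60), (L, N60) ✓
MatchID=324: row 5 → {Score,Referee} = (P, N25) ✓
MatchID=317: rows 9, 10, 12, 14 → {Score,Referee} = (Q, N60), (Q, N60), (Q, N60), (Q, N60) ✓
The only MatchID value with inconsistent RHS is MatchID=323.

323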